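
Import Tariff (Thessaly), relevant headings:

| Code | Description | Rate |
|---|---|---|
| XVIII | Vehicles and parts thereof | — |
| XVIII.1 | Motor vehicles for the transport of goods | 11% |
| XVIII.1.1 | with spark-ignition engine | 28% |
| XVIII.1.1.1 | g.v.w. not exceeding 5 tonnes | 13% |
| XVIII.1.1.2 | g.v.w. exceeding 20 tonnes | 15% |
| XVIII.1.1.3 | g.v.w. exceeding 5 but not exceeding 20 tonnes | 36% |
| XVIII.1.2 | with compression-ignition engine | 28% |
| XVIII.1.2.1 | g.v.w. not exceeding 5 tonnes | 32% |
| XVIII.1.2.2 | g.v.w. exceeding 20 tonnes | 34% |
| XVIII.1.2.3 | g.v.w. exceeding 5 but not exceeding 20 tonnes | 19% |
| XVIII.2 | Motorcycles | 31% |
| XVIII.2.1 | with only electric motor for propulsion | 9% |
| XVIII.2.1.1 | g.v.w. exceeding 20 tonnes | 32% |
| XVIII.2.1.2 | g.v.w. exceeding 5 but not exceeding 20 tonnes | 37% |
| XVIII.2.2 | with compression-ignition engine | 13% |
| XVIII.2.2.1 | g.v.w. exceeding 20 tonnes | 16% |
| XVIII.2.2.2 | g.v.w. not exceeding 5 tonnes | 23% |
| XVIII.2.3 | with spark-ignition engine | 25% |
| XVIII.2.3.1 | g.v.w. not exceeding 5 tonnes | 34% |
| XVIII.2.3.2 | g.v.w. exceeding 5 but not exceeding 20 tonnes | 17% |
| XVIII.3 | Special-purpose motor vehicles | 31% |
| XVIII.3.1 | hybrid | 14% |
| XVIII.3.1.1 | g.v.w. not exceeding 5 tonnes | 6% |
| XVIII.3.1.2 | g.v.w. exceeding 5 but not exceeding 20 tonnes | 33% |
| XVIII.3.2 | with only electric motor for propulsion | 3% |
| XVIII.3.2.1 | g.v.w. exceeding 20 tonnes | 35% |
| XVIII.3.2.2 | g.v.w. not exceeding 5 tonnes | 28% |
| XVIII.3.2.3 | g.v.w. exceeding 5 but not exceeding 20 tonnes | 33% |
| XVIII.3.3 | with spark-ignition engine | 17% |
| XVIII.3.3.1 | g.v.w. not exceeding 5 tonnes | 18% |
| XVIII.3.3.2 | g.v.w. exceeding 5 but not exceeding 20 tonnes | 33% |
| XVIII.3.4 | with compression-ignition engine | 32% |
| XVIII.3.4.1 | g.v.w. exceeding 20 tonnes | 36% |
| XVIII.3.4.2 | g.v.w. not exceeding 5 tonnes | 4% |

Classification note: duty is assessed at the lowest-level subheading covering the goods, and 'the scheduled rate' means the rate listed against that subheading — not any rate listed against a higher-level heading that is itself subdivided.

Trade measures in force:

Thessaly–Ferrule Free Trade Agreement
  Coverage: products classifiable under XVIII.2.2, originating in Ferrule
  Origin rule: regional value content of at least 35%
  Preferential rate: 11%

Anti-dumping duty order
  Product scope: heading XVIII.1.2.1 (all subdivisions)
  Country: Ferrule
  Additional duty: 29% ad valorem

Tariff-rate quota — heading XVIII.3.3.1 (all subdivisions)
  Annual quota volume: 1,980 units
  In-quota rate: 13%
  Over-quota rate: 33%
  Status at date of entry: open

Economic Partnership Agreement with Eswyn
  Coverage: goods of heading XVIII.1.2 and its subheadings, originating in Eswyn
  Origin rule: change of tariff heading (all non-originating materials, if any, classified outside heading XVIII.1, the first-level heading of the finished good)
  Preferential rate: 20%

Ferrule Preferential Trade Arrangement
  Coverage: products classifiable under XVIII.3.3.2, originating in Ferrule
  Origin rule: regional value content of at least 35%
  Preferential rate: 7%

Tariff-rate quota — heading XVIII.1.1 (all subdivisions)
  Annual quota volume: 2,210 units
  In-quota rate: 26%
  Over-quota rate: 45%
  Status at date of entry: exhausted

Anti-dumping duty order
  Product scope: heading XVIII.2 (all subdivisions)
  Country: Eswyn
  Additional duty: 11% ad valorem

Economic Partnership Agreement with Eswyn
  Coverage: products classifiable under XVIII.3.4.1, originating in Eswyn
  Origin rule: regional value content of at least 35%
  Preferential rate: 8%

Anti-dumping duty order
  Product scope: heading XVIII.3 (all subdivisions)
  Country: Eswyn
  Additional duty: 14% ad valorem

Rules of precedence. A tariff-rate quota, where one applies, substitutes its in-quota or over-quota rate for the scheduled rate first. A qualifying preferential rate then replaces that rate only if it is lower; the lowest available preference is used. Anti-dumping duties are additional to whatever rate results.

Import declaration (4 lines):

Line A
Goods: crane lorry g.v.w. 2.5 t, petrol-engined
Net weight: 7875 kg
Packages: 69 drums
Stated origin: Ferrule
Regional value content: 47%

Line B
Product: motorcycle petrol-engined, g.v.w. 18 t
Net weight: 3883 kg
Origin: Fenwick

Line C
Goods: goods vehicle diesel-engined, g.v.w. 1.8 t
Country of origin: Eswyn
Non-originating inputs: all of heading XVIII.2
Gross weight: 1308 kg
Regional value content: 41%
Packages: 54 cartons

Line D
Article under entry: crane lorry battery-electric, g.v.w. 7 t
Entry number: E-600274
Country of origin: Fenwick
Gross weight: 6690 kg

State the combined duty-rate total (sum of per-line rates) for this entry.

Line A: crane lorry → XVIII.3; petrol-engined → XVIII.3.3; g.v.w. 2.5 t → XVIII.3.3.1. Scheduled 18%. quota on XVIII.3.3.1 open → in-quota 13%; Ferrule agreement on XVIII.2.2: XVIII.3.3.1 not covered; Ferrule agreement on XVIII.3.3.2: XVIII.3.3.1 not covered. → 13%.
Line B: motorcycle → XVIII.2; petrol-engined → XVIII.2.3; g.v.w. 18 t → XVIII.2.3.2. Scheduled 17%. No special measure applies. → 17%.
Line C: goods vehicle → XVIII.1; diesel-engined → XVIII.1.2; g.v.w. 1.8 t → XVIII.1.2.1. Scheduled 32%. Eswyn agreement on XVIII.1.2: CTH met → 20% available; Eswyn agreement on XVIII.3.4.1: XVIII.1.2.1 not covered; preferential 20%. → 20%.
Line D: crane lorry → XVIII.3; battery-electric → XVIII.3.2; g.v.w. 7 t → XVIII.3.2.3. Scheduled 33%. No special measure applies. → 33%.
Sum: 13% + 17% + 20% + 33% = 83%.

83%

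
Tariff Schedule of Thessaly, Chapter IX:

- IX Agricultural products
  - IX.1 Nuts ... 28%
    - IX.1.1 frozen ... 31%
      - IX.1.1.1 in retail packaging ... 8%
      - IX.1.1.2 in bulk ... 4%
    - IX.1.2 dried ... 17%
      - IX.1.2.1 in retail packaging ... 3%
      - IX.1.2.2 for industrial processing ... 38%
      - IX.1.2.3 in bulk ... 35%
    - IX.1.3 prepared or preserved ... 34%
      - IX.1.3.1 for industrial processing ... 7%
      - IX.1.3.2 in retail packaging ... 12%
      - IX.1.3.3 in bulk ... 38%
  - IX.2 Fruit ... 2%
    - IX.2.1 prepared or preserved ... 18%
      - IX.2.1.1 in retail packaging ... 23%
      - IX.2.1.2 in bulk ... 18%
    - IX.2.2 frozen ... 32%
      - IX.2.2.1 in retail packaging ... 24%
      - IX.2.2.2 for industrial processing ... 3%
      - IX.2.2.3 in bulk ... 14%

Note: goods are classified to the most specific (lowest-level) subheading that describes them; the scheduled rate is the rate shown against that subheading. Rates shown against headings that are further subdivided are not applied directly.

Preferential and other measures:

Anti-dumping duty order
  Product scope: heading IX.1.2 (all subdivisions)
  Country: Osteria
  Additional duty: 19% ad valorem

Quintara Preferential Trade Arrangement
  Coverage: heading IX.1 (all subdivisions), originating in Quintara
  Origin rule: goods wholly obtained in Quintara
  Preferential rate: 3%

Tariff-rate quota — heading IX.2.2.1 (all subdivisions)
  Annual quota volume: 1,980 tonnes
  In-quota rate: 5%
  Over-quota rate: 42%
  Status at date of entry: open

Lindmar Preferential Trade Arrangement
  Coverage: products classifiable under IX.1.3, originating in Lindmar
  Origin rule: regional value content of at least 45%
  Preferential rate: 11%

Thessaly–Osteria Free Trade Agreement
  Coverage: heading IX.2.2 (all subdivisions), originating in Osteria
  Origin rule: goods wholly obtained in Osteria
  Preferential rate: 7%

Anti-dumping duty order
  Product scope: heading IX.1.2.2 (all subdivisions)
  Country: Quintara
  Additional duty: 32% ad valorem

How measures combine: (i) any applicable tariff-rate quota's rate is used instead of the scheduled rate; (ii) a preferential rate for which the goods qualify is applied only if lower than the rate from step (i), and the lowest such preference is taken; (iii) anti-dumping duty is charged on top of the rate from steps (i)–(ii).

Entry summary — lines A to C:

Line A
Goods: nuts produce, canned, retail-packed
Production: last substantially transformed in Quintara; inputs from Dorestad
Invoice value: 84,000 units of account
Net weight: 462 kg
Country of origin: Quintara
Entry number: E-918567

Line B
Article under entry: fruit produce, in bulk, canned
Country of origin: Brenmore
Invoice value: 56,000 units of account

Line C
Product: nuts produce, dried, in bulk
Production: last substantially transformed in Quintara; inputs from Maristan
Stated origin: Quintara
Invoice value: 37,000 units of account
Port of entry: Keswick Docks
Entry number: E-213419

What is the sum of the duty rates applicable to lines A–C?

Line A: nuts → IX.1; canned → IX.1.3; retail-packed → IX.1.3.2. Scheduled 12%. Quintara agreement on IX.1: not wholly obtained. → 12%.
Line B: fruit → IX.2; canned → IX.2.1; in bulk → IX.2.1.2. Scheduled 18%. No special measure applies. → 18%.
Line C: nuts → IX.1; dried → IX.1.2; in bulk → IX.1.2.3. Scheduled 35%. Quintara agreement on IX.1: not wholly obtained. → 35%.
Sum: 12% + 18% + 35% = 65%.

65%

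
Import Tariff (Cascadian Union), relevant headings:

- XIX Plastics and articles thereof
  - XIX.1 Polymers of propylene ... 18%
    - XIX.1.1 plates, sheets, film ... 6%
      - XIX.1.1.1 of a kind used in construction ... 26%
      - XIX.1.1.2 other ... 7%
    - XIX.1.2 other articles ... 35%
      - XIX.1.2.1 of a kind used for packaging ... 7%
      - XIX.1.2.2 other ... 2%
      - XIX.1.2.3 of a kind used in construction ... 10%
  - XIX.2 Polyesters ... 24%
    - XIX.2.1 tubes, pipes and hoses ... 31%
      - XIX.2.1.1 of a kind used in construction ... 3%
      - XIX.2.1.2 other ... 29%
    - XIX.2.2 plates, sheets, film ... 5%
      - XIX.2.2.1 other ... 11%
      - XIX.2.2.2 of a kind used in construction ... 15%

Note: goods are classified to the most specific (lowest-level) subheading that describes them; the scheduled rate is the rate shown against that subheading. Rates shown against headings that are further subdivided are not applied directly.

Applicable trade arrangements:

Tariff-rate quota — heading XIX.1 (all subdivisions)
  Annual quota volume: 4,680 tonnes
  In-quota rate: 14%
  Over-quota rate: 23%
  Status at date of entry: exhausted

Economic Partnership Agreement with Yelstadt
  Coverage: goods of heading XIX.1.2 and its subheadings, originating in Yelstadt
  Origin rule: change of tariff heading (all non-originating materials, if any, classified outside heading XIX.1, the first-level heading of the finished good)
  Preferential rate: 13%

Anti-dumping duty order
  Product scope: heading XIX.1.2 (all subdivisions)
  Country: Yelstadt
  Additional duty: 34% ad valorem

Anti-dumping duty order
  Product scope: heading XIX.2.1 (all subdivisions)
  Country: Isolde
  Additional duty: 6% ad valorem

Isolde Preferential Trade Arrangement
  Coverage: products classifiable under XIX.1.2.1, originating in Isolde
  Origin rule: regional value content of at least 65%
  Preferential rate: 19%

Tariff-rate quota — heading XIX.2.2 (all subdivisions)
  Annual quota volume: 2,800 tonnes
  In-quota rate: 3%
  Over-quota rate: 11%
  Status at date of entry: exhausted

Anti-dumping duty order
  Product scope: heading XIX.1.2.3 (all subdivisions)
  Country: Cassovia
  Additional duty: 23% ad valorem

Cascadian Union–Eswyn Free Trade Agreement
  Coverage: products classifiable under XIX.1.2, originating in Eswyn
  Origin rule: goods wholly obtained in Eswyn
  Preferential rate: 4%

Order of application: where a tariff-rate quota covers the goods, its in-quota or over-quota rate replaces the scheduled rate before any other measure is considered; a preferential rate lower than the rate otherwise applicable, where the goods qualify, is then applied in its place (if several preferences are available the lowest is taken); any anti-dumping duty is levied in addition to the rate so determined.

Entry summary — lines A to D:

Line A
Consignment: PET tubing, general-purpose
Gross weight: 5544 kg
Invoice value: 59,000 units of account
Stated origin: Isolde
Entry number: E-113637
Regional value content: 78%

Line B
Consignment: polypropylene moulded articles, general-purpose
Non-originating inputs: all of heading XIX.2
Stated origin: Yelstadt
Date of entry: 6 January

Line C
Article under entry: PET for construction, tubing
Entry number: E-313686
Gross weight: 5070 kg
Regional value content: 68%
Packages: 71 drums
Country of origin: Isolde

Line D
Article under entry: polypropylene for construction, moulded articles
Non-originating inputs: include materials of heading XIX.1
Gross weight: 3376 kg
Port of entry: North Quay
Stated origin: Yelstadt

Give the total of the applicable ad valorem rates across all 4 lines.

Line A: PET → XIX.2; tubing → XIX.2.1; general-purpose → XIX.2.1.2. Scheduled 29%. Isolde agreement on XIX.1.2.1: XIX.2.1.2 not covered; anti-dumping (Isolde, XIX.2.1): +6%; total 29% + 6% = 35%. → 35%.
Line B: polypropylene → XIX.1; moulded articles → XIX.1.2; general-purpose → XIX.1.2.2. Scheduled 2%. quota on XIX.1 exhausted → over-quota 23%; Yelstadt agreement on XIX.1.2: CTH met → 13% available; preferential 13%; anti-dumping (Yelstadt, XIX.1.2): +34%; total 13% + 34% = 47%. → 47%.
Line C: PET → XIX.2; tubing → XIX.2.1; for construction → XIX.2.1.1. Scheduled 3%. Isolde agreement on XIX.1.2.1: XIX.2.1.1 not covered; anti-dumping (Isolde, XIX.2.1): +6%; total 3% + 6% = 9%. → 9%.
Line D: polypropylene → XIX.1; moulded articles → XIX.1.2; for construction → XIX.1.2.3. Scheduled 10%. quota on XIX.1 exhausted → over-quota 23%; Yelstadt agreement on XIX.1.2: CTH not met; anti-dumping (Yelstadt, XIX.1.2): +34%; total 23% + 34% = 57%. → 57%.
Sum: 35% + 47% + 9% + 57% = 148%.

148%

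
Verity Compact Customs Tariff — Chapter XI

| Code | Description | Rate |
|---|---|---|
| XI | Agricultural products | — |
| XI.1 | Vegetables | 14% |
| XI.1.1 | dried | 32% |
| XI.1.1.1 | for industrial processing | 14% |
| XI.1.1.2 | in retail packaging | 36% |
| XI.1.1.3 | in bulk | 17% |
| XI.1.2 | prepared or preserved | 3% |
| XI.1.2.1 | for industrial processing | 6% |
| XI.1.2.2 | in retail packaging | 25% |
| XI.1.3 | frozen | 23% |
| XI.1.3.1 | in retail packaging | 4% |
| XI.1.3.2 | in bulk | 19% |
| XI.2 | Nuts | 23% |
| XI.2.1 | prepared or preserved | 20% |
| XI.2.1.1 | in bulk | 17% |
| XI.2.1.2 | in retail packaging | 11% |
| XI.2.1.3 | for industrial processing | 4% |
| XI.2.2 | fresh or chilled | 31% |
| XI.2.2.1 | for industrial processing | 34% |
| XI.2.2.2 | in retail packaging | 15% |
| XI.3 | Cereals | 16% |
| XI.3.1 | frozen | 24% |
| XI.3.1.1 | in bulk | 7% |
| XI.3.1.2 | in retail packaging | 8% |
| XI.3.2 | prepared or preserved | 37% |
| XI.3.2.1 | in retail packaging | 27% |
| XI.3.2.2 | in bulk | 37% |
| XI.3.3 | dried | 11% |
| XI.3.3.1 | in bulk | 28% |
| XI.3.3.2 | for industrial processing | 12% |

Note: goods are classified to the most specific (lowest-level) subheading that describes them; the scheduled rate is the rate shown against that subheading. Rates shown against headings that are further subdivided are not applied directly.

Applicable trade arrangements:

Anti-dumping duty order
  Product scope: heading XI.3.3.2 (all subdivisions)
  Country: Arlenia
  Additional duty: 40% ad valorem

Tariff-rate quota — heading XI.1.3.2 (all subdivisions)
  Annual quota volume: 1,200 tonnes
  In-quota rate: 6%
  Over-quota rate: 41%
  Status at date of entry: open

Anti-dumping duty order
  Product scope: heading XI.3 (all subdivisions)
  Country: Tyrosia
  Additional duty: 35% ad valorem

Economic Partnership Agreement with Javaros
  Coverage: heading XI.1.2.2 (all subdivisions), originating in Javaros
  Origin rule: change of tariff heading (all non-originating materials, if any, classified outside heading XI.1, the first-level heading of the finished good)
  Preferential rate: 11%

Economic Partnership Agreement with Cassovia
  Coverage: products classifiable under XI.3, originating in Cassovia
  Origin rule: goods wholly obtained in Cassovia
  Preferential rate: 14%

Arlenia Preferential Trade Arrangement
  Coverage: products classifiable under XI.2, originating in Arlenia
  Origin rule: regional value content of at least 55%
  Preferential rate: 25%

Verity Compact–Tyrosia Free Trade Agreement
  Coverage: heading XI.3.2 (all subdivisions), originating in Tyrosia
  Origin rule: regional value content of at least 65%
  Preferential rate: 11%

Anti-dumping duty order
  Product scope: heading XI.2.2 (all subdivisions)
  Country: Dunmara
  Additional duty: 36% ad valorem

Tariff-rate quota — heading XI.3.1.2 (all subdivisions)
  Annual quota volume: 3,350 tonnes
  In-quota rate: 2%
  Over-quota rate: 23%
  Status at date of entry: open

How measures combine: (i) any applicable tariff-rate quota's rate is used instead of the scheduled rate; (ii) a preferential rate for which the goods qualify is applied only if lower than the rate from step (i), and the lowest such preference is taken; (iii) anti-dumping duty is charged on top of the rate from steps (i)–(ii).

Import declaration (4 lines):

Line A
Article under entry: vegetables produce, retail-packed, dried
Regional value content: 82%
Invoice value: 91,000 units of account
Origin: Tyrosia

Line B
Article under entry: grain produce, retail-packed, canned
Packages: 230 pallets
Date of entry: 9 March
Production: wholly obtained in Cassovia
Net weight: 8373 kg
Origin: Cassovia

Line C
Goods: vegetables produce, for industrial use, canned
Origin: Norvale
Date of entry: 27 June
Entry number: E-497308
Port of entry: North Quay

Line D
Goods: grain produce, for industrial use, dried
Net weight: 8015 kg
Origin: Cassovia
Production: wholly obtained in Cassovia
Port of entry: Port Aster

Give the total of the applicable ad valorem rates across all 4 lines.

Line A: vegetables → XI.1; dried → XI.1.1; retail-packed → XI.1.1.2. Scheduled 36%. Tyrosia agreement on XI.3.2: XI.1.1.2 not covered. → 36%.
Line B: grain → XI.3; canned → XI.3.2; retail-packed → XI.3.2.1. Scheduled 27%. Cassovia agreement on XI.3: wholly obtained → 14% available; preferential 14%. → 14%.
Line C: vegetables → XI.1; canned → XI.1.2; for industrial use → XI.1.2.1. Scheduled 6%. No special measure applies. → 6%.
Line D: grain → XI.3; dried → XI.3.3; for industrial use → XI.3.3.2. Scheduled 12%. Cassovia agreement on XI.3: wholly obtained → 14% available; preference 14% not lower than 12% → no reduction. → 12%.
Sum: 36% + 14% + 6% + 12% = 68%.

68%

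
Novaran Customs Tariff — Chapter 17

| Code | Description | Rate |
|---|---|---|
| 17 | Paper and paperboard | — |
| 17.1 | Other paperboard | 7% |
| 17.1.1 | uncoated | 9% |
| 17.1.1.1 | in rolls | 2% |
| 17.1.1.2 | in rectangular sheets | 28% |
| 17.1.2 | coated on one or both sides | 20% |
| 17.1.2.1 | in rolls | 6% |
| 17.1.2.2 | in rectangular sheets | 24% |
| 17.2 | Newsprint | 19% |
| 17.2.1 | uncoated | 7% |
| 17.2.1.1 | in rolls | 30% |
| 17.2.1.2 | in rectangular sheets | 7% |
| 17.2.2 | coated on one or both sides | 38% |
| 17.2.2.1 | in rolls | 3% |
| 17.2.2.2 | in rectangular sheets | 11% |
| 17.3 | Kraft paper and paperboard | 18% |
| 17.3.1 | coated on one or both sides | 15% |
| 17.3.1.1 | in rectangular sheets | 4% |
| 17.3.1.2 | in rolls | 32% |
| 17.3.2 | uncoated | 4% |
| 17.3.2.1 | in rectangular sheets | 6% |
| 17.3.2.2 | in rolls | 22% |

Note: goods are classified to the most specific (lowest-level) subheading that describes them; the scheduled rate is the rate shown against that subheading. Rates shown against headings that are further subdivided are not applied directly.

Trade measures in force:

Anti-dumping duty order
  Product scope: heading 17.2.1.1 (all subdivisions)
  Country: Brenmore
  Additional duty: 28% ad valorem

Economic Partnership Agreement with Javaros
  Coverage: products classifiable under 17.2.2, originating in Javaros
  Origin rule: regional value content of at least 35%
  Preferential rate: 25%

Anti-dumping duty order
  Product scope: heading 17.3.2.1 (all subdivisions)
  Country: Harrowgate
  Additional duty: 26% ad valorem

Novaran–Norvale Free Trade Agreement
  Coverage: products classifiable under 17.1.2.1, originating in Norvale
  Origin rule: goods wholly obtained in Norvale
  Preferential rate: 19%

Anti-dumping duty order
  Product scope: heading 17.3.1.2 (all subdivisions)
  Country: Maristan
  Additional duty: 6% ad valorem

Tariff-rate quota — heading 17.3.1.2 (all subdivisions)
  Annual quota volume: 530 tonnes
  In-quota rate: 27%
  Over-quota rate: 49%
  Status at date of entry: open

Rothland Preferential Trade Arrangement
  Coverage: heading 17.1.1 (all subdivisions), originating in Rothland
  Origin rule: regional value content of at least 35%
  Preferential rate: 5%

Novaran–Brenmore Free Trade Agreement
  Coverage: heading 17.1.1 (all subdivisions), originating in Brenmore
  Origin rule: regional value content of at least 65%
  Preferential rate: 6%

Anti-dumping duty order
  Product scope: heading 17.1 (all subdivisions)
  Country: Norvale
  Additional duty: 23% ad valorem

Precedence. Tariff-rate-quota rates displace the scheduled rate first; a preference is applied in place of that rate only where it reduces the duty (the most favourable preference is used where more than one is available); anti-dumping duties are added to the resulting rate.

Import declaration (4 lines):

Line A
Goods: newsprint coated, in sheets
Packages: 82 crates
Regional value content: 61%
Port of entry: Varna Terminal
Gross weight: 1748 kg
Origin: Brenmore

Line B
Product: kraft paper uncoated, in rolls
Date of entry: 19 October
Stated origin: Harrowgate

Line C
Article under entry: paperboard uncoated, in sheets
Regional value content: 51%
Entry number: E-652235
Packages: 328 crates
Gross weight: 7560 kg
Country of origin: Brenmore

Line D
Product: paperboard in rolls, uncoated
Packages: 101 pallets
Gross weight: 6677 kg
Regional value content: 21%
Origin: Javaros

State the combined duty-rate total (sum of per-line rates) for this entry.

63%

Line A: newsprint → 17.2; coated → 17.2.2; in sheets → 17.2.2.2. Scheduled 11%. Brenmore agreement on 17.1.1: 17.2.2.2 not covered. → 11%.
Line B: kraft paper → 17.3; uncoated → 17.3.2; in rolls → 17.3.2.2. Scheduled 22%. No special measure applies. → 22%.
Line C: paperboard → 17.1; uncoated → 17.1.1; in sheets → 17.1.1.2. Scheduled 28%. Brenmore agreement on 17.1.1: RVC < 65%. → 28%.
Line D: paperboard → 17.1; uncoated → 17.1.1; in rolls → 17.1.1.1. Scheduled 2%. Javaros agreement on 17.2.2: 17.1.1.1 not covered. → 2%.
Sum: 11% + 22% + 28% + 2% = 63%.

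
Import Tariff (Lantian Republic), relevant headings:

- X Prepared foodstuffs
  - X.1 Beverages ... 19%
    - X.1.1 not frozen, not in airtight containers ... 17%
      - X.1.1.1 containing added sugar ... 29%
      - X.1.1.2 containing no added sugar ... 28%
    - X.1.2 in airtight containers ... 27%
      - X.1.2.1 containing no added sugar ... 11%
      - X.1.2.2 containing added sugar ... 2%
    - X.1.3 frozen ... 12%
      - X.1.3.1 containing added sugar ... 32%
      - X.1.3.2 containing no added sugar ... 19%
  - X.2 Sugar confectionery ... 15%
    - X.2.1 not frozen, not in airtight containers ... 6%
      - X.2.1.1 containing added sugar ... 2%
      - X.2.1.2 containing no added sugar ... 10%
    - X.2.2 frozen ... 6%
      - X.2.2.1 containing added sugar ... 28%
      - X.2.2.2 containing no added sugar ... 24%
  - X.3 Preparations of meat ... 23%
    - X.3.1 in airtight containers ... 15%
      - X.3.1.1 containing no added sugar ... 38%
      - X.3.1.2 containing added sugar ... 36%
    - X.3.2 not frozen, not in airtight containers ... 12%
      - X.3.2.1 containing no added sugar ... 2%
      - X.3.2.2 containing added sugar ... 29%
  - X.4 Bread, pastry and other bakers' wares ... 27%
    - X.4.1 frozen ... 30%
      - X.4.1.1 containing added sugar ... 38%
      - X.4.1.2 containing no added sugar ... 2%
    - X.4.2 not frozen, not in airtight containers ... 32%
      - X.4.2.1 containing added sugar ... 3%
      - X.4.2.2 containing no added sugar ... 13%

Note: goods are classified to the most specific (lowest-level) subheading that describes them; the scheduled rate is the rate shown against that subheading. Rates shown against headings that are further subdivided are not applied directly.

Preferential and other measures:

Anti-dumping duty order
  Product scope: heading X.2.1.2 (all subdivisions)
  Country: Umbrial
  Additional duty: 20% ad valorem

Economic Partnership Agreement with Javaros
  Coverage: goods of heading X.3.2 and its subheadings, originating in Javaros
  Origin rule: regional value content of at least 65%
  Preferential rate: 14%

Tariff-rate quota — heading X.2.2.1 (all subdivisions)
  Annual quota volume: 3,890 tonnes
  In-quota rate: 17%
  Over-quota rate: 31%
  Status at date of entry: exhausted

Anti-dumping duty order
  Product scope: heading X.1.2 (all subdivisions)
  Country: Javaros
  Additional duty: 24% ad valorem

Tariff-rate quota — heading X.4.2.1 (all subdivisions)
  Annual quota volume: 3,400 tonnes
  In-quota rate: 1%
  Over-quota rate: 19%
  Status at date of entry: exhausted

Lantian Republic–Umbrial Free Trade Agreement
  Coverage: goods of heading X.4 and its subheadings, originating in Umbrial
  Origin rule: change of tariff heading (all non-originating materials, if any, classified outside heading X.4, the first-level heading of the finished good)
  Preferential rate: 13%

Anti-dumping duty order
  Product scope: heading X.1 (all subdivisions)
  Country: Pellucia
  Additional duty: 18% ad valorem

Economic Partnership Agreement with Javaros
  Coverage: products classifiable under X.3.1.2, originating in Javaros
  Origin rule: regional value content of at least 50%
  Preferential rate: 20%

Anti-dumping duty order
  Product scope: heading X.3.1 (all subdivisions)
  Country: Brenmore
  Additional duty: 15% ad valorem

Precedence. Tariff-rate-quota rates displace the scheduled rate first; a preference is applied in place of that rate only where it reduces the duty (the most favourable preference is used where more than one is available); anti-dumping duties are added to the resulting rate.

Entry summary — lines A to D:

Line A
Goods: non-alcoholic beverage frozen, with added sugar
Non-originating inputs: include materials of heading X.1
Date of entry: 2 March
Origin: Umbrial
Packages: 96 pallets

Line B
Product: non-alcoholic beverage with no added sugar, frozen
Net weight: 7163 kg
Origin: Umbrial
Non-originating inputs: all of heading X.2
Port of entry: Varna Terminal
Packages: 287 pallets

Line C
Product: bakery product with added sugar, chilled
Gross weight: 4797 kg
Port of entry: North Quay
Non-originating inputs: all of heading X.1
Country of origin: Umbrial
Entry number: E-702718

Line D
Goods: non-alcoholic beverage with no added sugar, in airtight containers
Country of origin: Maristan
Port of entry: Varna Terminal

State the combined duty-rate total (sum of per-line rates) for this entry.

75%

Line A: non-alcoholic beverage → X.1; frozen → X.1.3; with added sugar → X.1.3.1. Scheduled 32%. Umbrial agreement on X.4: X.1.3.1 not covered. → 32%.
Line B: non-alcoholic beverage → X.1; frozen → X.1.3; with no added sugar → X.1.3.2. Scheduled 19%. Umbrial agreement on X.4: X.1.3.2 not covered. → 19%.
Line C: bakery product → X.4; chilled → X.4.2; with added sugar → X.4.2.1. Scheduled 3%. quota on X.4.2.1 exhausted → over-quota 19%; Umbrial agreement on X.4: CTH met → 13% available; preferential 13%. → 13%.
Line D: non-alcoholic beverage → X.1; in airtight containers → X.1.2; with no added sugar → X.1.2.1. Scheduled 11%. No special measure applies. → 11%.
Sum: 32% + 19% + 13% + 11% = 75%.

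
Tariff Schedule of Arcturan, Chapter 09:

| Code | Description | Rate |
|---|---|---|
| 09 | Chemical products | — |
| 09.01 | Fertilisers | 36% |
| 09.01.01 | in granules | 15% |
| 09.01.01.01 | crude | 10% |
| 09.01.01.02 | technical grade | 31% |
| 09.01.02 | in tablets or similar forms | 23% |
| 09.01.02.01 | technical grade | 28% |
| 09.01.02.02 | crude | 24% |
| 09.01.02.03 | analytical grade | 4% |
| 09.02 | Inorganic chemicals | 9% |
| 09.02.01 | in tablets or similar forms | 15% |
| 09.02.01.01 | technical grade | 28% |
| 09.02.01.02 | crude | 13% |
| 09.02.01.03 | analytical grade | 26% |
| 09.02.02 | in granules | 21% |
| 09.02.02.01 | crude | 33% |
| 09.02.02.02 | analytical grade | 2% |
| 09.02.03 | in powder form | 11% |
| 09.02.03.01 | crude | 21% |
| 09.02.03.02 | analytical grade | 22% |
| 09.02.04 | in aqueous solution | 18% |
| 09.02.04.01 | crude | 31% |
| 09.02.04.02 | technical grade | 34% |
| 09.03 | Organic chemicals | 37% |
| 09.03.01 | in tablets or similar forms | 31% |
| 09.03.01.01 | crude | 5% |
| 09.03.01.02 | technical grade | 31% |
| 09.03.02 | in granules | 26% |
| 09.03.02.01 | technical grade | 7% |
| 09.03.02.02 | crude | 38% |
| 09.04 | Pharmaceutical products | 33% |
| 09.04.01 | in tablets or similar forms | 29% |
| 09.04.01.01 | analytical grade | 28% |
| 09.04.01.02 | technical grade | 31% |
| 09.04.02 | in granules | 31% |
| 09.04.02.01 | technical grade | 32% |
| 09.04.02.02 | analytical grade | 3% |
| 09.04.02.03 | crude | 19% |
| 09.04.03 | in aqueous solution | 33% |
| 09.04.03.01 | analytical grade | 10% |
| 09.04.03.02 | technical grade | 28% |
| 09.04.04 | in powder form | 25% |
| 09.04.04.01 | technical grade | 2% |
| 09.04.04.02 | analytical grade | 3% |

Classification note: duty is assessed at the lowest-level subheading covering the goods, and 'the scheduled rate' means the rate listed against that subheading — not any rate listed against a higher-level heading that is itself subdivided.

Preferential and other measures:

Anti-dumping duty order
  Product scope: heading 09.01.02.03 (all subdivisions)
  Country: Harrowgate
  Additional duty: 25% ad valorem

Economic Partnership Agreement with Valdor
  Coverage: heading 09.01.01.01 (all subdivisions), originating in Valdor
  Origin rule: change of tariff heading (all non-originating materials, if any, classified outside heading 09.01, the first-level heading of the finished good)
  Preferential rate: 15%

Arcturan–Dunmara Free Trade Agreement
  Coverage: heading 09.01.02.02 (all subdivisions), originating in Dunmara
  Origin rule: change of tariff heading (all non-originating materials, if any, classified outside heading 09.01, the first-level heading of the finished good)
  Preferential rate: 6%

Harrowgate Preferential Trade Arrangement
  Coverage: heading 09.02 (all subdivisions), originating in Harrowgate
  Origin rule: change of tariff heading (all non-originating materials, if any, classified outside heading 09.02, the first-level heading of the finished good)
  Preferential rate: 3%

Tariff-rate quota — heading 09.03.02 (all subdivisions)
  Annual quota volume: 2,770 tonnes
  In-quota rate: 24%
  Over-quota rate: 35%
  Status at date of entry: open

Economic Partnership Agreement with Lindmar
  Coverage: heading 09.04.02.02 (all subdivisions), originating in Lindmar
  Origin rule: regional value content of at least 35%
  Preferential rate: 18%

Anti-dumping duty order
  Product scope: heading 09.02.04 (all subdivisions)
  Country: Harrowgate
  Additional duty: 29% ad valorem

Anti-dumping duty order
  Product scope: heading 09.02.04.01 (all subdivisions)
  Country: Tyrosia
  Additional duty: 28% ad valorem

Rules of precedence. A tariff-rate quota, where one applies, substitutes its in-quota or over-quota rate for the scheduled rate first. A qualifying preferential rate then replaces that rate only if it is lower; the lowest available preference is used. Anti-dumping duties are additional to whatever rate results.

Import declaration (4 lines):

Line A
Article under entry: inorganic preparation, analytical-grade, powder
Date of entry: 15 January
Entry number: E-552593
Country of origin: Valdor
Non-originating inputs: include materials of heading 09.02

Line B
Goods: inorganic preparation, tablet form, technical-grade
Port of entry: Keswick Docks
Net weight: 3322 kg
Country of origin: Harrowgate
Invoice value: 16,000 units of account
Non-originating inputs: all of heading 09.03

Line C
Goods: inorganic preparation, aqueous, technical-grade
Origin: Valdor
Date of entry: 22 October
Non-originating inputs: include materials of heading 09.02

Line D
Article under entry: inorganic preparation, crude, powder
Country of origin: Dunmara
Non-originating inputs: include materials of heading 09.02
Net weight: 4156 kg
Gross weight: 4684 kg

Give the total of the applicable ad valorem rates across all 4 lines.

Line A: inorganic → 09.02; powder → 09.02.03; analytical-grade → 09.02.03.02. Scheduled 22%. Valdor agreement on 09.01.01.01: 09.02.03.02 not covered. → 22%.
Line B: inorganic → 09.02; tablet form → 09.02.01; technical-grade → 09.02.01.01. Scheduled 28%. Harrowgate agreement on 09.02: CTH met → 3% available; preferential 3%. → 3%.
Line C: inorganic → 09.02; aqueous → 09.02.04; technical-grade → 09.02.04.02. Scheduled 34%. Valdor agreement on 09.01.01.01: 09.02.04.02 not covered. → 34%.
Line D: inorganic → 09.02; powder → 09.02.03; crude → 09.02.03.01. Scheduled 21%. Dunmara agreement on 09.01.02.02: 09.02.03.01 not covered. → 21%.
Sum: 22% + 3% + 34% + 21% = 80%.

80%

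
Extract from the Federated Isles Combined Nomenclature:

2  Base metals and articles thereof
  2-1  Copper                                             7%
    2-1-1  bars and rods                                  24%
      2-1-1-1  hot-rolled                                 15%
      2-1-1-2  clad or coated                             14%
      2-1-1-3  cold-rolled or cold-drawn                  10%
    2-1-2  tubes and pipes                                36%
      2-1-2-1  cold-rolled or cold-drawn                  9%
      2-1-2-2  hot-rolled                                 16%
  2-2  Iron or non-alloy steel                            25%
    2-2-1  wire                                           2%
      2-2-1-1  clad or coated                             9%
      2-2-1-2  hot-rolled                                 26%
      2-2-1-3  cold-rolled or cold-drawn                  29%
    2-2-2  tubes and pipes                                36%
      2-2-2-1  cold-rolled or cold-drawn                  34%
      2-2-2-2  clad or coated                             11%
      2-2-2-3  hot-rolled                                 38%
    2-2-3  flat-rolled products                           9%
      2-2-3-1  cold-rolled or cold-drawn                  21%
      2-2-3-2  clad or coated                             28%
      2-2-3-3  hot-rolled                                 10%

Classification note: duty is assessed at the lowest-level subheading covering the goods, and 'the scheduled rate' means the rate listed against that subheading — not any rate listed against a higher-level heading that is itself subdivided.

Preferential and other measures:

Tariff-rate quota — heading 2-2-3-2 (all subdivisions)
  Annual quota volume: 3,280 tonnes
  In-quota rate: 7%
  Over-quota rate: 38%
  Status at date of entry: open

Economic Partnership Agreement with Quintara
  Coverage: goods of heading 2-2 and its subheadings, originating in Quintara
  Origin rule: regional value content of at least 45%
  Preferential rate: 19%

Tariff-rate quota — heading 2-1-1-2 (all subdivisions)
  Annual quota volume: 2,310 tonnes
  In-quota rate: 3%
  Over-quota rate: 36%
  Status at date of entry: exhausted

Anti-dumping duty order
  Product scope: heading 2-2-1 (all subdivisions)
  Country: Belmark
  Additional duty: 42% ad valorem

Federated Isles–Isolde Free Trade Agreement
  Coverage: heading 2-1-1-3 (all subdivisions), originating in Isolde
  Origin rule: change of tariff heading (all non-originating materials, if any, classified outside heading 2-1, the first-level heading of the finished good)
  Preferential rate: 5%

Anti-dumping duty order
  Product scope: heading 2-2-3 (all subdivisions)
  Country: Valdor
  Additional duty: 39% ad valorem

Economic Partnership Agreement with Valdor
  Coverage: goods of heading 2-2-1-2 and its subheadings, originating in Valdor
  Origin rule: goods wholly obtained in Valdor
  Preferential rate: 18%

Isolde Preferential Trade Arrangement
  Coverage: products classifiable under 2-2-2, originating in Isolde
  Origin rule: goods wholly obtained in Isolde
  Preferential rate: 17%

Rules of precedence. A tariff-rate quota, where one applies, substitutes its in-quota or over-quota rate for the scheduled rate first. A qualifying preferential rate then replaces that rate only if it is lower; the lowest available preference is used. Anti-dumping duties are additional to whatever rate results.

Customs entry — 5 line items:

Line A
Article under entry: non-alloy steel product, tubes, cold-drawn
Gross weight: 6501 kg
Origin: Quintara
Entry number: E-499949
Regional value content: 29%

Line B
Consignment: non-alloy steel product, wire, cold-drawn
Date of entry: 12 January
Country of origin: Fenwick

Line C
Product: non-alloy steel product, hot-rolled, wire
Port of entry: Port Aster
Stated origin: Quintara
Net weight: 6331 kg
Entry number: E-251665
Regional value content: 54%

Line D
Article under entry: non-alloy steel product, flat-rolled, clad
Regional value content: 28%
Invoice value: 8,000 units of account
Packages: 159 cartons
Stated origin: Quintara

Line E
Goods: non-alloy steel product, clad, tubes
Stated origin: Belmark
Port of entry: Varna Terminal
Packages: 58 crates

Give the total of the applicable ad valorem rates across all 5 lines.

100%

Line A: non-alloy steel → 2-2; tubes → 2-2-2; cold-drawn → 2-2-2-1. Scheduled 34%. Quintara agreement on 2-2: RVC < 45%. → 34%.
Line B: non-alloy steel → 2-2; wire → 2-2-1; cold-drawn → 2-2-1-3. Scheduled 29%. No special measure applies. → 29%.
Line C: non-alloy steel → 2-2; wire → 2-2-1; hot-rolled → 2-2-1-2. Scheduled 26%. Quintara agreement on 2-2: RVC ≥ 45% → 19% available; preferential 19%. → 19%.
Line D: non-alloy steel → 2-2; flat-rolled → 2-2-3; clad → 2-2-3-2. Scheduled 28%. quota on 2-2-3-2 open → in-quota 7%; Quintara agreement on 2-2: RVC < 45%. → 7%.
Line E: non-alloy steel → 2-2; tubes → 2-2-2; clad → 2-2-2-2. Scheduled 11%. No special measure applies. → 11%.
Sum: 34% + 29% + 19% + 7% + 11% = 100%.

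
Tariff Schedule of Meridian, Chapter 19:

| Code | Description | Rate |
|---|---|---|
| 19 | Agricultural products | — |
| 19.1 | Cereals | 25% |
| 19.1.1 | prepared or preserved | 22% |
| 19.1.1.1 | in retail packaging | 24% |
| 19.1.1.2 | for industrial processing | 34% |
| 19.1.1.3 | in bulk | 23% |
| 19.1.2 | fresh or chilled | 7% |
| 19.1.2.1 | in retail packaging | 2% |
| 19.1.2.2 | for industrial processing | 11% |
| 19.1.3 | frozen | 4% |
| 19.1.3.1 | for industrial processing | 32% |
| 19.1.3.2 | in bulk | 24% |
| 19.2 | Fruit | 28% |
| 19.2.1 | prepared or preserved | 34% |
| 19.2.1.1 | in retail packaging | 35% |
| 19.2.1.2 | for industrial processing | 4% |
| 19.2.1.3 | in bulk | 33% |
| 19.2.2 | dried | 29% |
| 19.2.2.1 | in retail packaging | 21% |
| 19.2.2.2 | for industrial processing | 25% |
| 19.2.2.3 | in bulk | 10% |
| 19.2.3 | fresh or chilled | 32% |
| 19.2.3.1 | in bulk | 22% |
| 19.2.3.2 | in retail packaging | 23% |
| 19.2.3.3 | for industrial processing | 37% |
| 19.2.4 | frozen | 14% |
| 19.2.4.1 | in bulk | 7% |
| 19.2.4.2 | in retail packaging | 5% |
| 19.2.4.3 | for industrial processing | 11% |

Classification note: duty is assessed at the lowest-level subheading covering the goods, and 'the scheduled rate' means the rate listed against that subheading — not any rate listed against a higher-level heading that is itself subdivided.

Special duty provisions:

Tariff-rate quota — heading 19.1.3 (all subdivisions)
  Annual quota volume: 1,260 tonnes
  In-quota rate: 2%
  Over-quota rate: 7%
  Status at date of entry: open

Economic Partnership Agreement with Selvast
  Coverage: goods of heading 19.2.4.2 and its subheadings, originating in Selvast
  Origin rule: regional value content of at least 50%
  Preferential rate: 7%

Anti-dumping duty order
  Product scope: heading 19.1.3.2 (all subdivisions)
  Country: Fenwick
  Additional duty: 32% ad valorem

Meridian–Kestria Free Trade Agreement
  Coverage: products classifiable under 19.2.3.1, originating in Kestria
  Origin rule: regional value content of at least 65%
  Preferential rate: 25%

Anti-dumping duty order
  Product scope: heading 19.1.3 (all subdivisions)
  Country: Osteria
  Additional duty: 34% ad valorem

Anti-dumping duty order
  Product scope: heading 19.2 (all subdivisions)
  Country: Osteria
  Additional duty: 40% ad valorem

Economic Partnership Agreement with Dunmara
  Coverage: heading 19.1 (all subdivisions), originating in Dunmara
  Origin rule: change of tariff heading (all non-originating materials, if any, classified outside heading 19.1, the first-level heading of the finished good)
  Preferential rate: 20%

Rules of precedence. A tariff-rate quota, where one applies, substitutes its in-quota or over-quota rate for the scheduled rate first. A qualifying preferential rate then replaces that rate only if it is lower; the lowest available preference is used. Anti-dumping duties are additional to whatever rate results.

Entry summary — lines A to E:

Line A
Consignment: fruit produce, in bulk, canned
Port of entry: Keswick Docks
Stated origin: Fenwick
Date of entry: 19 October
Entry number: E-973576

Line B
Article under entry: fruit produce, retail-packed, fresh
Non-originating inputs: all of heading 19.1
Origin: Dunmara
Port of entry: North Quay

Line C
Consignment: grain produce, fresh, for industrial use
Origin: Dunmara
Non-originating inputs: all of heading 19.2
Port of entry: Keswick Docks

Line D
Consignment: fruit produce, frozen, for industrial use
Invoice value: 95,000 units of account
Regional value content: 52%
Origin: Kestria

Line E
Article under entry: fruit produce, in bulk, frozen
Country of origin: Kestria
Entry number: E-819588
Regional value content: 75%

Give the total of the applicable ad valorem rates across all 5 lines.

85%

Line A: fruit → 19.2; canned → 19.2.1; in bulk → 19.2.1.3. Scheduled 33%. No special measure applies. → 33%.
Line B: fruit → 19.2; fresh → 19.2.3; retail-packed → 19.2.3.2. Scheduled 23%. Dunmara agreement on 19.1: 19.2.3.2 not covered. → 23%.
Line C: grain → 19.1; fresh → 19.1.2; for industrial use → 19.1.2.2. Scheduled 11%. Dunmara agreement on 19.1: CTH met → 20% available; preference 20% not lower than 11% → no reduction. → 11%.
Line D: fruit → 19.2; frozen → 19.2.4; for industrial use → 19.2.4.3. Scheduled 11%. Kestria agreement on 19.2.3.1: 19.2.4.3 not covered. → 11%.
Line E: fruit → 19.2; frozen → 19.2.4; in bulk → 19.2.4.1. Scheduled 7%. Kestria agreement on 19.2.3.1: 19.2.4.1 not covered. → 7%.
Sum: 33% + 23% + 11% + 11% + 7% = 85%.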